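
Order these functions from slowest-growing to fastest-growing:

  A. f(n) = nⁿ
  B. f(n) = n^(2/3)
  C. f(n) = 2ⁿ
B < C < A

Comparing growth rates:
B = n^(2/3) is O(n^(2/3))
C = 2ⁿ is O(2ⁿ)
A = nⁿ is O(nⁿ)

Therefore, the order from slowest to fastest is: B < C < A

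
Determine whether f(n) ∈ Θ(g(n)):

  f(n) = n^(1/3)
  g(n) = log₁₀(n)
False

f(n) = n^(1/3) is O(n^(1/3)), and g(n) = log₁₀(n) is O(log n).
Since they have different growth rates, f(n) = Θ(g(n)) is false.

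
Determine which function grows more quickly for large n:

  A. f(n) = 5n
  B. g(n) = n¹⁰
B

f(n) = 5n is O(n), while g(n) = n¹⁰ is O(n¹⁰).
Since O(n¹⁰) grows faster than O(n), g(n) dominates.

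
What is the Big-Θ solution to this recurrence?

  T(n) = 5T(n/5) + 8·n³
Θ(n³)

Master Theorem: a = 5, b = 5, f(n) = 8·n³.
Compute the critical exponent d = log₅(5) = 1.
Compare f(n) = Θ(n³) against n^d:
  k = 3 > d = 1, so f(n) = Ω(n^(d+ε)) — Case 3.
  Regularity: a·(n/b)^3/n^3 = a/b^3 = 5/125 < 1 ✓.
  The top-level work dominates: T(n) = Θ(f(n)) = Θ(n³).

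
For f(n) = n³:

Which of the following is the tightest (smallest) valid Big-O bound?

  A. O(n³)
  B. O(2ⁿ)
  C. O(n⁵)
A

f(n) = n³ is O(n³).
All listed options are valid Big-O bounds (upper bounds),
but O(n³) is the tightest (smallest valid bound).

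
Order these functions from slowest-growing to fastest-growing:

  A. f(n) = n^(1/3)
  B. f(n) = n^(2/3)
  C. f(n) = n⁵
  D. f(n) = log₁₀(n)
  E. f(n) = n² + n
D < A < B < E < C

Comparing growth rates:
D = log₁₀(n) is O(log n)
A = n^(1/3) is O(n^(1/3))
B = n^(2/3) is O(n^(2/3))
E = n² + n is O(n²)
C = n⁵ is O(n⁵)

Therefore, the order from slowest to fastest is: D < A < B < E < C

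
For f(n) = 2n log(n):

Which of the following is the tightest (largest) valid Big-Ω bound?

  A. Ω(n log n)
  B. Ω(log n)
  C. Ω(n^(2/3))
A

f(n) = 2n log(n) is Ω(n log n).
All listed options are valid Big-Ω bounds (lower bounds),
but Ω(n log n) is the tightest (largest valid bound).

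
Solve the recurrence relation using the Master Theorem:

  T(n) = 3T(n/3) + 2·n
Θ(n log n)

Master Theorem: a = 3, b = 3, f(n) = 2·n.
Compute the critical exponent d = log₃(3) = 1.
Compare f(n) = Θ(n) against n^d:
  k = 1 = d, so f(n) = Θ(n^d) — Case 2.
  Work is balanced across levels: T(n) = Θ(n^d log n) = Θ(n log n).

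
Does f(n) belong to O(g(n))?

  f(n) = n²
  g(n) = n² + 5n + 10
True

f(n) = n² and g(n) = n² + 5n + 10 are both O(n²).
Big-O permits equal growth rates (f ≤ c·g for some c), so f(n) = O(g(n)) is true.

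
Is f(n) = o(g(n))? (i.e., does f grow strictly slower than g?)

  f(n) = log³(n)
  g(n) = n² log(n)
True

f(n) = log³(n) is O(log³ n), and g(n) = n² log(n) is O(n² log n).
Since O(log³ n) grows strictly slower than O(n² log n), f(n) = o(g(n)) is true.
This means lim(n→∞) f(n)/g(n) = 0.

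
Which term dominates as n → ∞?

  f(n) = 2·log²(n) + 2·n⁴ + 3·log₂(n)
2·n⁴

Looking at each term:
  - 2·log²(n) is O(log² n)
  - 2·n⁴ is O(n⁴)
  - 3·log₂(n) is O(log n)

The term 2·n⁴ (O(n⁴)) grows fastest and dominates all others.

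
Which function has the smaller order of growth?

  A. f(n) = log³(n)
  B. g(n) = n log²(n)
A

f(n) = log³(n) is O(log³ n), while g(n) = n log²(n) is O(n log² n).
Since O(log³ n) grows slower than O(n log² n), f(n) is dominated.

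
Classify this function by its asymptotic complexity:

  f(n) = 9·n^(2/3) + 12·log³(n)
O(n^(2/3))

The dominant term in 9·n^(2/3) + 12·log³(n) is 9·n^(2/3), which is Θ(n^(2/3)).
Lower-order terms (12·log³(n)) are asymptotically negligible.
Constants are absorbed, so the tightest bound is O(n^(2/3)).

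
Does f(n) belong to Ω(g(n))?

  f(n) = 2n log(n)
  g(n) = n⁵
False

f(n) = 2n log(n) is O(n log n), and g(n) = n⁵ is O(n⁵).
Since O(n log n) grows slower than O(n⁵), f(n) = Ω(g(n)) is false.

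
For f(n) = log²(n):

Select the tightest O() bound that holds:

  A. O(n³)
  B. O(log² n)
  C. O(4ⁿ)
B

f(n) = log²(n) is O(log² n).
All listed options are valid Big-O bounds (upper bounds),
but O(log² n) is the tightest (smallest valid bound).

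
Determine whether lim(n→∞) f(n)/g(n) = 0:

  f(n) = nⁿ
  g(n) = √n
False

f(n) = nⁿ is O(nⁿ), and g(n) = √n is O(√n).
Since O(nⁿ) grows faster than or equal to O(√n), f(n) = o(g(n)) is false.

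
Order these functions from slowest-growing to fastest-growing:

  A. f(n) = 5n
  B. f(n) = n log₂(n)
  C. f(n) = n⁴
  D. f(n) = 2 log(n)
D < A < B < C

Comparing growth rates:
D = 2 log(n) is O(log n)
A = 5n is O(n)
B = n log₂(n) is O(n log n)
C = n⁴ is O(n⁴)

Therefore, the order from slowest to fastest is: D < A < B < C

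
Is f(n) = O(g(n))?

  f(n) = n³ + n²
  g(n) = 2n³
True

f(n) = n³ + n² and g(n) = 2n³ are both O(n³).
Big-O permits equal growth rates (f ≤ c·g for some c), so f(n) = O(g(n)) is true.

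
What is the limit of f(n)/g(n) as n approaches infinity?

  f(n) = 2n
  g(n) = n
2

Since 2n and n have the same growth rate (O(n)),
the ratio converges to a constant: 2.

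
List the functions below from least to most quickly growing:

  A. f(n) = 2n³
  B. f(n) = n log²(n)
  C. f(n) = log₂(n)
C < B < A

Comparing growth rates:
C = log₂(n) is O(log n)
B = n log²(n) is O(n log² n)
A = 2n³ is O(n³)

Therefore, the order from slowest to fastest is: C < B < A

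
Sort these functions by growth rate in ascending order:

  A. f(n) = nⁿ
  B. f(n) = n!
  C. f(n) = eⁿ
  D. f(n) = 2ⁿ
D < C < B < A

Comparing growth rates:
D = 2ⁿ is O(2ⁿ)
C = eⁿ is O(eⁿ)
B = n! is O(n!)
A = nⁿ is O(nⁿ)

Therefore, the order from slowest to fastest is: D < C < B < A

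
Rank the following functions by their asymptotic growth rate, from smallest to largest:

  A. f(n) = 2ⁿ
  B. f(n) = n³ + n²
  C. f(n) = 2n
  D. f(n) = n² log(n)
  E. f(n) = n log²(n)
C < E < D < B < A

Comparing growth rates:
C = 2n is O(n)
E = n log²(n) is O(n log² n)
D = n² log(n) is O(n² log n)
B = n³ + n² is O(n³)
A = 2ⁿ is O(2ⁿ)

Therefore, the order from slowest to fastest is: C < E < D < B < A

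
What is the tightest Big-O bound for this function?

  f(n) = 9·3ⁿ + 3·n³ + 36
O(3ⁿ)

The dominant term in 9·3ⁿ + 3·n³ + 36 is 9·3ⁿ, which is Θ(3ⁿ).
Lower-order terms (3·n³, 36) are asymptotically negligible.
Constants are absorbed, so the tightest bound is O(3ⁿ).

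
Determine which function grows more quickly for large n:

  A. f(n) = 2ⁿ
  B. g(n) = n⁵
A

f(n) = 2ⁿ is O(2ⁿ), while g(n) = n⁵ is O(n⁵).
Since O(2ⁿ) grows faster than O(n⁵), f(n) dominates.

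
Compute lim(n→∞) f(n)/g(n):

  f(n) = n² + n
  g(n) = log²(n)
∞

Since n² + n (O(n²)) grows faster than log²(n) (O(log² n)),
the ratio f(n)/g(n) → ∞ as n → ∞.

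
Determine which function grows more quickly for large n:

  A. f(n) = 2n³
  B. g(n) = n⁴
B

f(n) = 2n³ is O(n³), while g(n) = n⁴ is O(n⁴).
Since O(n⁴) grows faster than O(n³), g(n) dominates.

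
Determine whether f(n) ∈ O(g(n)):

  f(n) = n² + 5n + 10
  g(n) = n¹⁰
True

f(n) = n² + 5n + 10 is O(n²), and g(n) = n¹⁰ is O(n¹⁰).
Since O(n²) ⊆ O(n¹⁰) (f grows no faster than g), f(n) = O(g(n)) is true.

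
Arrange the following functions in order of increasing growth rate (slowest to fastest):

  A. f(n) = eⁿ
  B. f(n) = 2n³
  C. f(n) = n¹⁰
B < C < A

Comparing growth rates:
B = 2n³ is O(n³)
C = n¹⁰ is O(n¹⁰)
A = eⁿ is O(eⁿ)

Therefore, the order from slowest to fastest is: B < C < A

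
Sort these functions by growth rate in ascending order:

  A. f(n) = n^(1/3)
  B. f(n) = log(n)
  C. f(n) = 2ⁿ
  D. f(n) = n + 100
B < A < D < C

Comparing growth rates:
B = log(n) is O(log n)
A = n^(1/3) is O(n^(1/3))
D = n + 100 is O(n)
C = 2ⁿ is O(2ⁿ)

Therefore, the order from slowest to fastest is: B < A < D < C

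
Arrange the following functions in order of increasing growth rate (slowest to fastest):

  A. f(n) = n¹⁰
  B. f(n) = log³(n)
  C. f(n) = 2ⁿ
B < A < C

Comparing growth rates:
B = log³(n) is O(log³ n)
A = n¹⁰ is O(n¹⁰)
C = 2ⁿ is O(2ⁿ)

Therefore, the order from slowest to fastest is: B < A < C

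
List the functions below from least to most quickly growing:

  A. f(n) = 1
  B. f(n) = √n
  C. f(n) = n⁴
A < B < C

Comparing growth rates:
A = 1 is O(1)
B = √n is O(√n)
C = n⁴ is O(n⁴)

Therefore, the order from slowest to fastest is: A < B < C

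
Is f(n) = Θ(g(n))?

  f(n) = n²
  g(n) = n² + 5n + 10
True

f(n) = n² and g(n) = n² + 5n + 10 are both O(n²).
Since they have the same asymptotic growth rate, f(n) = Θ(g(n)) is true.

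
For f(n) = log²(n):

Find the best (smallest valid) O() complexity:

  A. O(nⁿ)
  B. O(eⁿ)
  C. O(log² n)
C

f(n) = log²(n) is O(log² n).
All listed options are valid Big-O bounds (upper bounds),
but O(log² n) is the tightest (smallest valid bound).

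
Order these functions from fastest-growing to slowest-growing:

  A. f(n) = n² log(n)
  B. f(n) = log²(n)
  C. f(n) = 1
A > B > C

Comparing growth rates:
A = n² log(n) is O(n² log n)
B = log²(n) is O(log² n)
C = 1 is O(1)

Therefore, the order from fastest to slowest is: A > B > C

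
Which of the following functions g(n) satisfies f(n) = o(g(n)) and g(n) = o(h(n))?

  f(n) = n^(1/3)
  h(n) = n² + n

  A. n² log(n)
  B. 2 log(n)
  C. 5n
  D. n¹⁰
C

We need g(n) with n^(1/3) = o(g(n)) and g(n) = o(n² + n), i.e. O(n^(1/3)) ≺ g ≺ O(n²).
Check each option:
  A. n² log(n) — O(n² log n) does not grow strictly slower than h(n)
  B. 2 log(n) — O(log n) does not grow strictly faster than f(n)
  C. 5n — O(n) is strictly between O(n^(1/3)) and O(n²) ✓
  D. n¹⁰ — O(n¹⁰) does not grow strictly slower than h(n)

Only option C (5n) lies strictly between.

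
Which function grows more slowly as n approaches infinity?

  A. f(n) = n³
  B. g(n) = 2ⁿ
A

f(n) = n³ is O(n³), while g(n) = 2ⁿ is O(2ⁿ).
Since O(n³) grows slower than O(2ⁿ), f(n) is dominated.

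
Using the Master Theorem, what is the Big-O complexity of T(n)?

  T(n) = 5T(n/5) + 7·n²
Θ(n²)

Master Theorem: a = 5, b = 5, f(n) = 7·n².
Compute the critical exponent d = log₅(5) = 1.
Compare f(n) = Θ(n²) against n^d:
  k = 2 > d = 1, so f(n) = Ω(n^(d+ε)) — Case 3.
  Regularity: a·(n/b)^2/n^2 = a/b^2 = 5/25 < 1 ✓.
  The top-level work dominates: T(n) = Θ(f(n)) = Θ(n²).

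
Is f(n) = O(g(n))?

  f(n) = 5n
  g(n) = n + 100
True

f(n) = 5n and g(n) = n + 100 are both O(n).
Big-O permits equal growth rates (f ≤ c·g for some c), so f(n) = O(g(n)) is true.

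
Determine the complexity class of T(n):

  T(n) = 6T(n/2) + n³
Θ(n³)

Master Theorem: a = 6, b = 2, f(n) = n³.
Compute the critical exponent d = log₂(6) = 2.585.
Compare f(n) = Θ(n³) against n^d:
  k = 3 > d = 2.585, so f(n) = Ω(n^(d+ε)) — Case 3.
  Regularity: a·(n/b)^3/n^3 = a/b^3 = 6/8 < 1 ✓.
  The top-level work dominates: T(n) = Θ(f(n)) = Θ(n³).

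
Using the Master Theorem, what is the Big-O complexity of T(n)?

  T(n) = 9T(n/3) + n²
Θ(n² log n)

Master Theorem: a = 9, b = 3, f(n) = n².
Compute the critical exponent d = log₃(9) = 2.
Compare f(n) = Θ(n²) against n^d:
  k = 2 = d, so f(n) = Θ(n^d) — Case 2.
  Work is balanced across levels: T(n) = Θ(n^d log n) = Θ(n² log n).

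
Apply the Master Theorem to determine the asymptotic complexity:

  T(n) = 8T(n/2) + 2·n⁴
Θ(n⁴)

Master Theorem: a = 8, b = 2, f(n) = 2·n⁴.
Compute the critical exponent d = log₂(8) = 3.
Compare f(n) = Θ(n⁴) against n^d:
  k = 4 > d = 3, so f(n) = Ω(n^(d+ε)) — Case 3.
  Regularity: a·(n/b)^4/n^4 = a/b^4 = 8/16 < 1 ✓.
  The top-level work dominates: T(n) = Θ(f(n)) = Θ(n⁴).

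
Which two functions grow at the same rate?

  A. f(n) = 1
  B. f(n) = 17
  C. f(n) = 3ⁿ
A and B

Examining each function:
  A. 1 is O(1)
  B. 17 is O(1)
  C. 3ⁿ is O(3ⁿ)

Functions A and B both have the same complexity class.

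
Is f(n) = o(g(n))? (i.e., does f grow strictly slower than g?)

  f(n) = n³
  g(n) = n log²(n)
False

f(n) = n³ is O(n³), and g(n) = n log²(n) is O(n log² n).
Since O(n³) grows faster than or equal to O(n log² n), f(n) = o(g(n)) is false.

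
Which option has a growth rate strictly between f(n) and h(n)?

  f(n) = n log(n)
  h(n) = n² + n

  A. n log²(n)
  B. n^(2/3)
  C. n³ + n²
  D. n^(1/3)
A

We need g(n) with n log(n) = o(g(n)) and g(n) = o(n² + n), i.e. O(n log n) ≺ g ≺ O(n²).
Check each option:
  A. n log²(n) — O(n log² n) is strictly between O(n log n) and O(n²) ✓
  B. n^(2/3) — O(n^(2/3)) does not grow strictly faster than f(n)
  C. n³ + n² — O(n³) does not grow strictly slower than h(n)
  D. n^(1/3) — O(n^(1/3)) does not grow strictly faster than f(n)

Only option A (n log²(n)) lies strictly between.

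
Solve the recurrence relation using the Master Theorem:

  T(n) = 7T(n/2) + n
Θ(n^log₂(7))

Master Theorem: a = 7, b = 2, f(n) = n.
Compute the critical exponent d = log₂(7) = 2.807.
Compare f(n) = Θ(n) against n^d:
  k = 1 < d = 2.807, so f(n) = O(n^(d-ε)) — Case 1.
  The recursion cost dominates: T(n) = Θ(n^d) = Θ(n^log₂(7)).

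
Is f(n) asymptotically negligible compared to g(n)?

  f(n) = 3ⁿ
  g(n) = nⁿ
True

f(n) = 3ⁿ is O(3ⁿ), and g(n) = nⁿ is O(nⁿ).
Since O(3ⁿ) grows strictly slower than O(nⁿ), f(n) = o(g(n)) is true.
This means lim(n→∞) f(n)/g(n) = 0.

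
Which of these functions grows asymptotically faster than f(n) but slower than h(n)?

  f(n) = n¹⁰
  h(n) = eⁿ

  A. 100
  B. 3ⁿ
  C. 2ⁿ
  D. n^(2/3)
C

We need g(n) with n¹⁰ = o(g(n)) and g(n) = o(eⁿ), i.e. O(n¹⁰) ≺ g ≺ O(eⁿ).
Check each option:
  A. 100 — O(1) does not grow strictly faster than f(n)
  B. 3ⁿ — O(3ⁿ) does not grow strictly slower than h(n)
  C. 2ⁿ — O(2ⁿ) is strictly between O(n¹⁰) and O(eⁿ) ✓
  D. n^(2/3) — O(n^(2/3)) does not grow strictly faster than f(n)

Only option C (2ⁿ) lies strictly between.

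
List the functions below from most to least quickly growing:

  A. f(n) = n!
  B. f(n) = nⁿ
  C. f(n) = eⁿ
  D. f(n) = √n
B > A > C > D

Comparing growth rates:
B = nⁿ is O(nⁿ)
A = n! is O(n!)
C = eⁿ is O(eⁿ)
D = √n is O(√n)

Therefore, the order from fastest to slowest is: B > A > C > D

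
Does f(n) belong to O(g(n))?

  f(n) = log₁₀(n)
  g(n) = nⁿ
True

f(n) = log₁₀(n) is O(log n), and g(n) = nⁿ is O(nⁿ).
Since O(log n) ⊆ O(nⁿ) (f grows no faster than g), f(n) = O(g(n)) is true.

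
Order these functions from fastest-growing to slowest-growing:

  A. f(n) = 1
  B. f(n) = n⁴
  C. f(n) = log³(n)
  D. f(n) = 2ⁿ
D > B > C > A

Comparing growth rates:
D = 2ⁿ is O(2ⁿ)
B = n⁴ is O(n⁴)
C = log³(n) is O(log³ n)
A = 1 is O(1)

Therefore, the order from fastest to slowest is: D > B > C > A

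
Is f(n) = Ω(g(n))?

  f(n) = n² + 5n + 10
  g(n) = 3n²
True

f(n) = n² + 5n + 10 and g(n) = 3n² are both O(n²).
Big-Ω permits equal growth rates (f ≥ c·g for some c > 0), so f(n) = Ω(g(n)) is true.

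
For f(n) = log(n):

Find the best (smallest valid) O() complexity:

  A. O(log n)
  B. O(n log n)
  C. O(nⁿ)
A

f(n) = log(n) is O(log n).
All listed options are valid Big-O bounds (upper bounds),
but O(log n) is the tightest (smallest valid bound).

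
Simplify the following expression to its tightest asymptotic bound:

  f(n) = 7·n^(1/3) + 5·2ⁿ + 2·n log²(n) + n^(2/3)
Θ(2ⁿ)

Order the terms by growth rate: 7·n^(1/3) ≺ n^(2/3) ≺ 2·n log²(n) ≺ 5·2ⁿ.
The fastest-growing term 5·2ⁿ dominates as n → ∞; dropping its constant factor gives Θ(2ⁿ).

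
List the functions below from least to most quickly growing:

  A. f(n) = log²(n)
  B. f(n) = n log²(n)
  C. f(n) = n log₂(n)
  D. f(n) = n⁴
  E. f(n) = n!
A < C < B < D < E

Comparing growth rates:
A = log²(n) is O(log² n)
C = n log₂(n) is O(n log n)
B = n log²(n) is O(n log² n)
D = n⁴ is O(n⁴)
E = n! is O(n!)

Therefore, the order from slowest to fastest is: A < C < B < D < E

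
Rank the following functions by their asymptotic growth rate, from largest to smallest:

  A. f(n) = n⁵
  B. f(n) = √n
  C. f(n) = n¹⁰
C > A > B

Comparing growth rates:
C = n¹⁰ is O(n¹⁰)
A = n⁵ is O(n⁵)
B = √n is O(√n)

Therefore, the order from fastest to slowest is: C > A > B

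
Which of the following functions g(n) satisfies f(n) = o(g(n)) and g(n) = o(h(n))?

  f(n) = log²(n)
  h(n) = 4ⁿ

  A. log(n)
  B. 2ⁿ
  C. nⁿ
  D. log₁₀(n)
B

We need g(n) with log²(n) = o(g(n)) and g(n) = o(4ⁿ), i.e. O(log² n) ≺ g ≺ O(4ⁿ).
Check each option:
  A. log(n) — O(log n) does not grow strictly faster than f(n)
  B. 2ⁿ — O(2ⁿ) is strictly between O(log² n) and O(4ⁿ) ✓
  C. nⁿ — O(nⁿ) does not grow strictly slower than h(n)
  D. log₁₀(n) — O(log n) does not grow strictly faster than f(n)

Only option B (2ⁿ) lies strictly between.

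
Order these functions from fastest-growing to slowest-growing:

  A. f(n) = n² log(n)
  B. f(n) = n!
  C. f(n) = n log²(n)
B > A > C

Comparing growth rates:
B = n! is O(n!)
A = n² log(n) is O(n² log n)
C = n log²(n) is O(n log² n)

Therefore, the order from fastest to slowest is: B > A > C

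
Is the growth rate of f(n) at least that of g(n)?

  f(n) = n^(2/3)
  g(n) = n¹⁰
False

f(n) = n^(2/3) is O(n^(2/3)), and g(n) = n¹⁰ is O(n¹⁰).
Since O(n^(2/3)) grows slower than O(n¹⁰), f(n) = Ω(g(n)) is false.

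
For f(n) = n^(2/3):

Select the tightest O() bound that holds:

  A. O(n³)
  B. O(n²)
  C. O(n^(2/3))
C

f(n) = n^(2/3) is O(n^(2/3)).
All listed options are valid Big-O bounds (upper bounds),
but O(n^(2/3)) is the tightest (smallest valid bound).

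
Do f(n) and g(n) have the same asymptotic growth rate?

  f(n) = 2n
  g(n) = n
True

f(n) = 2n and g(n) = n are both O(n).
Since they have the same asymptotic growth rate, f(n) = Θ(g(n)) is true.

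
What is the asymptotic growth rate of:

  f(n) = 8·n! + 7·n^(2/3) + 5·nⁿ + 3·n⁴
Θ(nⁿ)

Order the terms by growth rate: 7·n^(2/3) ≺ 3·n⁴ ≺ 8·n! ≺ 5·nⁿ.
The fastest-growing term 5·nⁿ dominates as n → ∞; dropping its constant factor gives Θ(nⁿ).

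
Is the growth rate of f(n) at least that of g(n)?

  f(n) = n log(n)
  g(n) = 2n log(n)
True

f(n) = n log(n) and g(n) = 2n log(n) are both O(n log n).
Big-Ω permits equal growth rates (f ≥ c·g for some c > 0), so f(n) = Ω(g(n)) is true.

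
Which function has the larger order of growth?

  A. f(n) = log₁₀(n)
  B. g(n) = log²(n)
B

f(n) = log₁₀(n) is O(log n), while g(n) = log²(n) is O(log² n).
Since O(log² n) grows faster than O(log n), g(n) dominates.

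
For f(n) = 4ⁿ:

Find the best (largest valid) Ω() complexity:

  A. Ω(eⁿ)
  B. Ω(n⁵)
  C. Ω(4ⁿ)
C

f(n) = 4ⁿ is Ω(4ⁿ).
All listed options are valid Big-Ω bounds (lower bounds),
but Ω(4ⁿ) is the tightest (largest valid bound).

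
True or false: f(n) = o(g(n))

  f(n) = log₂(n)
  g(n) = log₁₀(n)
False

f(n) = log₂(n) is O(log n), and g(n) = log₁₀(n) is O(log n).
Since they have the same growth rate, f(n) = o(g(n)) is false.
(f = o(g) requires f to grow strictly slower, not equal.)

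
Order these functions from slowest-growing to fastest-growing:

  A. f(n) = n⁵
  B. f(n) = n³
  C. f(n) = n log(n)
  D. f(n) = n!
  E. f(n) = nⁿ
C < B < A < D < E

Comparing growth rates:
C = n log(n) is O(n log n)
B = n³ is O(n³)
A = n⁵ is O(n⁵)
D = n! is O(n!)
E = nⁿ is O(nⁿ)

Therefore, the order from slowest to fastest is: C < B < A < D < E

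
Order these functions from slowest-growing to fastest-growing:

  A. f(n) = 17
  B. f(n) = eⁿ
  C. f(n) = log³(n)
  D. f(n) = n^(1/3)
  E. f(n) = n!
A < C < D < B < E

Comparing growth rates:
A = 17 is O(1)
C = log³(n) is O(log³ n)
D = n^(1/3) is O(n^(1/3))
B = eⁿ is O(eⁿ)
E = n! is O(n!)

Therefore, the order from slowest to fastest is: A < C < D < B < E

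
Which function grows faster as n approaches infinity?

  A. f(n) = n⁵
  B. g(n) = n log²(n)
A

f(n) = n⁵ is O(n⁵), while g(n) = n log²(n) is O(n log² n).
Since O(n⁵) grows faster than O(n log² n), f(n) dominates.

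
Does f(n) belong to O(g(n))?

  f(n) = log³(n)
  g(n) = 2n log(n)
True

f(n) = log³(n) is O(log³ n), and g(n) = 2n log(n) is O(n log n).
Since O(log³ n) ⊆ O(n log n) (f grows no faster than g), f(n) = O(g(n)) is true.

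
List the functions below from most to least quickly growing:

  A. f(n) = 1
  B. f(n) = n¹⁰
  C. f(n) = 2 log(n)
B > C > A

Comparing growth rates:
B = n¹⁰ is O(n¹⁰)
C = 2 log(n) is O(log n)
A = 1 is O(1)

Therefore, the order from fastest to slowest is: B > C > A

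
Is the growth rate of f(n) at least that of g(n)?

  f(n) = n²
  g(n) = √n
True

f(n) = n² is O(n²), and g(n) = √n is O(√n).
Since O(n²) grows at least as fast as O(√n), f(n) = Ω(g(n)) is true.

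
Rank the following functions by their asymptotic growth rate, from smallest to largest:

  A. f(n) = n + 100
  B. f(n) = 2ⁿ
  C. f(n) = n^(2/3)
C < A < B

Comparing growth rates:
C = n^(2/3) is O(n^(2/3))
A = n + 100 is O(n)
B = 2ⁿ is O(2ⁿ)

Therefore, the order from slowest to fastest is: C < A < B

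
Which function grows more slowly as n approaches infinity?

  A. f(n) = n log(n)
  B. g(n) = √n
B

f(n) = n log(n) is O(n log n), while g(n) = √n is O(√n).
Since O(√n) grows slower than O(n log n), g(n) is dominated.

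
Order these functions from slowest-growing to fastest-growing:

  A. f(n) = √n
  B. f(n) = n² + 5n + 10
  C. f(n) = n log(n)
A < C < B

Comparing growth rates:
A = √n is O(√n)
C = n log(n) is O(n log n)
B = n² + 5n + 10 is O(n²)

Therefore, the order from slowest to fastest is: A < C < B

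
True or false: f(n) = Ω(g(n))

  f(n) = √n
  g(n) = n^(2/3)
False

f(n) = √n is O(√n), and g(n) = n^(2/3) is O(n^(2/3)).
Since O(√n) grows slower than O(n^(2/3)), f(n) = Ω(g(n)) is false.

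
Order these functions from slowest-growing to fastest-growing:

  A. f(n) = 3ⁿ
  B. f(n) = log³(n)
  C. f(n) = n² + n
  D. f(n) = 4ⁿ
B < C < A < D

Comparing growth rates:
B = log³(n) is O(log³ n)
C = n² + n is O(n²)
A = 3ⁿ is O(3ⁿ)
D = 4ⁿ is O(4ⁿ)

Therefore, the order from slowest to fastest is: B < C < A < D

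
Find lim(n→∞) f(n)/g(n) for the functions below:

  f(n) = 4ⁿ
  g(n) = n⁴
∞

Since 4ⁿ (O(4ⁿ)) grows faster than n⁴ (O(n⁴)),
the ratio f(n)/g(n) → ∞ as n → ∞.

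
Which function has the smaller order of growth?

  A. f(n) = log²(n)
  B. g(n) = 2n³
A

f(n) = log²(n) is O(log² n), while g(n) = 2n³ is O(n³).
Since O(log² n) grows slower than O(n³), f(n) is dominated.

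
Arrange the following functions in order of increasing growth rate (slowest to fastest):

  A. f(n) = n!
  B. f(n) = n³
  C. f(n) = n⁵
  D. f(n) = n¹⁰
B < C < D < A

Comparing growth rates:
B = n³ is O(n³)
C = n⁵ is O(n⁵)
D = n¹⁰ is O(n¹⁰)
A = n! is O(n!)

Therefore, the order from slowest to fastest is: B < C < D < A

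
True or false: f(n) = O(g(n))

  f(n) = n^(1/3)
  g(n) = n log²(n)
True

f(n) = n^(1/3) is O(n^(1/3)), and g(n) = n log²(n) is O(n log² n).
Since O(n^(1/3)) ⊆ O(n log² n) (f grows no faster than g), f(n) = O(g(n)) is true.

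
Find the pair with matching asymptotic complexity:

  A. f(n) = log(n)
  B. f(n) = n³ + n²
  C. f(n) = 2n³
B and C

Examining each function:
  A. log(n) is O(log n)
  B. n³ + n² is O(n³)
  C. 2n³ is O(n³)

Functions B and C both have the same complexity class.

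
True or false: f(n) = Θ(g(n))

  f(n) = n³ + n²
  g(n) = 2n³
True

f(n) = n³ + n² and g(n) = 2n³ are both O(n³).
Since they have the same asymptotic growth rate, f(n) = Θ(g(n)) is true.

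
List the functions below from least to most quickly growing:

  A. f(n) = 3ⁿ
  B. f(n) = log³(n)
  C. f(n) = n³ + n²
B < C < A

Comparing growth rates:
B = log³(n) is O(log³ n)
C = n³ + n² is O(n³)
A = 3ⁿ is O(3ⁿ)

Therefore, the order from slowest to fastest is: B < C < A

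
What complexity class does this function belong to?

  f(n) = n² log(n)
O(n² log n)

The dominant term in n² log(n) is n² log(n), which is Θ(n² log n).
Constants are absorbed, so the tightest bound is O(n² log n).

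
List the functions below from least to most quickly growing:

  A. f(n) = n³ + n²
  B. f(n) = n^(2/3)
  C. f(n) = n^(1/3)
C < B < A

Comparing growth rates:
C = n^(1/3) is O(n^(1/3))
B = n^(2/3) is O(n^(2/3))
A = n³ + n² is O(n³)

Therefore, the order from slowest to fastest is: C < B < A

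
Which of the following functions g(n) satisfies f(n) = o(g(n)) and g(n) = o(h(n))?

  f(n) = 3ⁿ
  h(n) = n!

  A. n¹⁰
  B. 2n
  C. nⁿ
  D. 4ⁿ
D

We need g(n) with 3ⁿ = o(g(n)) and g(n) = o(n!), i.e. O(3ⁿ) ≺ g ≺ O(n!).
Check each option:
  A. n¹⁰ — O(n¹⁰) does not grow strictly faster than f(n)
  B. 2n — O(n) does not grow strictly faster than f(n)
  C. nⁿ — O(nⁿ) does not grow strictly slower than h(n)
  D. 4ⁿ — O(4ⁿ) is strictly between O(3ⁿ) and O(n!) ✓

Only option D (4ⁿ) lies strictly between.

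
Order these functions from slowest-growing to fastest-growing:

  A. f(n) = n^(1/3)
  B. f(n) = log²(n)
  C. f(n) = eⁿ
B < A < C

Comparing growth rates:
B = log²(n) is O(log² n)
A = n^(1/3) is O(n^(1/3))
C = eⁿ is O(eⁿ)

Therefore, the order from slowest to fastest is: B < A < C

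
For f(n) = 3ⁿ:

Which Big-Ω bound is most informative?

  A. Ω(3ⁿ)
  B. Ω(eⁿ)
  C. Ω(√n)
A

f(n) = 3ⁿ is Ω(3ⁿ).
All listed options are valid Big-Ω bounds (lower bounds),
but Ω(3ⁿ) is the tightest (largest valid bound).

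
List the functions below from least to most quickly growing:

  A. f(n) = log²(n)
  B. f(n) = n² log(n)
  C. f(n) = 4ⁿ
A < B < C

Comparing growth rates:
A = log²(n) is O(log² n)
B = n² log(n) is O(n² log n)
C = 4ⁿ is O(4ⁿ)

Therefore, the order from slowest to fastest is: A < B < C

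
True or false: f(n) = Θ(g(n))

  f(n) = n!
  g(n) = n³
False

f(n) = n! is O(n!), and g(n) = n³ is O(n³).
Since they have different growth rates, f(n) = Θ(g(n)) is false.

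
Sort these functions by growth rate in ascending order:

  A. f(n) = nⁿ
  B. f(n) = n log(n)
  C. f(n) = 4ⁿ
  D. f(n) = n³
B < D < C < A

Comparing growth rates:
B = n log(n) is O(n log n)
D = n³ is O(n³)
C = 4ⁿ is O(4ⁿ)
A = nⁿ is O(nⁿ)

Therefore, the order from slowest to fastest is: B < D < C < A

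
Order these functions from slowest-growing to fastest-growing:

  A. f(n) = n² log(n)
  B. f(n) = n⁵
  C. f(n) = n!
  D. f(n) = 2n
D < A < B < C

Comparing growth rates:
D = 2n is O(n)
A = n² log(n) is O(n² log n)
B = n⁵ is O(n⁵)
C = n! is O(n!)

Therefore, the order from slowest to fastest is: D < A < B < C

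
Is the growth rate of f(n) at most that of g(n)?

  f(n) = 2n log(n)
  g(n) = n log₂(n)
True

f(n) = 2n log(n) and g(n) = n log₂(n) are both O(n log n).
Big-O permits equal growth rates (f ≤ c·g for some c), so f(n) = O(g(n)) is true.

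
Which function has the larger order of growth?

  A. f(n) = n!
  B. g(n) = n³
A

f(n) = n! is O(n!), while g(n) = n³ is O(n³).
Since O(n!) grows faster than O(n³), f(n) dominates.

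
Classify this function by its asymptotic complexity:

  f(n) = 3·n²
O(n²)

The dominant term in 3·n² is 3·n², which is Θ(n²).
Constants are absorbed, so the tightest bound is O(n²).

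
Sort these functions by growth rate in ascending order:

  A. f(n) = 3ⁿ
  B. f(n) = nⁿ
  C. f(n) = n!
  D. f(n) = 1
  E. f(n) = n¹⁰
D < E < A < C < B

Comparing growth rates:
D = 1 is O(1)
E = n¹⁰ is O(n¹⁰)
A = 3ⁿ is O(3ⁿ)
C = n! is O(n!)
B = nⁿ is O(nⁿ)

Therefore, the order from slowest to fastest is: D < E < A < C < B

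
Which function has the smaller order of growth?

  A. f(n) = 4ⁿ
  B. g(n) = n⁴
B

f(n) = 4ⁿ is O(4ⁿ), while g(n) = n⁴ is O(n⁴).
Since O(n⁴) grows slower than O(4ⁿ), g(n) is dominated.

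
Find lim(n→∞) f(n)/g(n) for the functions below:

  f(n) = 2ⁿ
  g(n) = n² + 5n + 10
∞

Since 2ⁿ (O(2ⁿ)) grows faster than n² + 5n + 10 (O(n²)),
the ratio f(n)/g(n) → ∞ as n → ∞.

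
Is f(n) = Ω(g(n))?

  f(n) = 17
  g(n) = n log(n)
False

f(n) = 17 is O(1), and g(n) = n log(n) is O(n log n).
Since O(1) grows slower than O(n log n), f(n) = Ω(g(n)) is false.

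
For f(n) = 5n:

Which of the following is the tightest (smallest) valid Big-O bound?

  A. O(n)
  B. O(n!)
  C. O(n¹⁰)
A

f(n) = 5n is O(n).
All listed options are valid Big-O bounds (upper bounds),
but O(n) is the tightest (smallest valid bound).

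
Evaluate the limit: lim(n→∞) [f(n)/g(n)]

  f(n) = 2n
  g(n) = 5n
2/5

Since 2n and 5n have the same growth rate (O(n)),
the ratio converges to a constant: 2/5.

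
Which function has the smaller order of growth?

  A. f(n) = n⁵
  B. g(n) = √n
B

f(n) = n⁵ is O(n⁵), while g(n) = √n is O(√n).
Since O(√n) grows slower than O(n⁵), g(n) is dominated.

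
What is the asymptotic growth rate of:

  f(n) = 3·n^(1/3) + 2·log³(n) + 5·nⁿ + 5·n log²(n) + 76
Θ(nⁿ)

Order the terms by growth rate: 76 ≺ 2·log³(n) ≺ 3·n^(1/3) ≺ 5·n log²(n) ≺ 5·nⁿ.
The fastest-growing term 5·nⁿ dominates as n → ∞; dropping its constant factor gives Θ(nⁿ).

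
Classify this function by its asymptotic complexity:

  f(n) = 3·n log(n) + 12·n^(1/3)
O(n log n)

The dominant term in 3·n log(n) + 12·n^(1/3) is 3·n log(n), which is Θ(n log n).
Lower-order terms (12·n^(1/3)) are asymptotically negligible.
Constants are absorbed, so the tightest bound is O(n log n).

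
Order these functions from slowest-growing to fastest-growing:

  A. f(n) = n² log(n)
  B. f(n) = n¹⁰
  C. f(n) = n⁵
A < C < B

Comparing growth rates:
A = n² log(n) is O(n² log n)
C = n⁵ is O(n⁵)
B = n¹⁰ is O(n¹⁰)

Therefore, the order from slowest to fastest is: A < C < B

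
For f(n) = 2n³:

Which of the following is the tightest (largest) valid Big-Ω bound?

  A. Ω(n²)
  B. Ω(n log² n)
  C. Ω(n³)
C

f(n) = 2n³ is Ω(n³).
All listed options are valid Big-Ω bounds (lower bounds),
but Ω(n³) is the tightest (largest valid bound).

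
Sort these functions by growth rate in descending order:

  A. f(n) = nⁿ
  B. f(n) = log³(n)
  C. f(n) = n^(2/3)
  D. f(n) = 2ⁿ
A > D > C > B

Comparing growth rates:
A = nⁿ is O(nⁿ)
D = 2ⁿ is O(2ⁿ)
C = n^(2/3) is O(n^(2/3))
B = log³(n) is O(log³ n)

Therefore, the order from fastest to slowest is: A > D > C > B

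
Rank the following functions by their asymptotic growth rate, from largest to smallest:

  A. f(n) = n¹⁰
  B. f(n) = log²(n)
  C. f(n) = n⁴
A > C > B

Comparing growth rates:
A = n¹⁰ is O(n¹⁰)
C = n⁴ is O(n⁴)
B = log²(n) is O(log² n)

Therefore, the order from fastest to slowest is: A > C > B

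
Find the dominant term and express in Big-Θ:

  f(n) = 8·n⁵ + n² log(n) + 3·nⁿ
Θ(nⁿ)

Order the terms by growth rate: n² log(n) ≺ 8·n⁵ ≺ 3·nⁿ.
The fastest-growing term 3·nⁿ dominates as n → ∞; dropping its constant factor gives Θ(nⁿ).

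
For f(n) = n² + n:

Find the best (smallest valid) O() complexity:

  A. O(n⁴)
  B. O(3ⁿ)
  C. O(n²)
C

f(n) = n² + n is O(n²).
All listed options are valid Big-O bounds (upper bounds),
but O(n²) is the tightest (smallest valid bound).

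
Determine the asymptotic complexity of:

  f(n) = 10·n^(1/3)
O(n^(1/3))

The dominant term in 10·n^(1/3) is 10·n^(1/3), which is Θ(n^(1/3)).
Constants are absorbed, so the tightest bound is O(n^(1/3)).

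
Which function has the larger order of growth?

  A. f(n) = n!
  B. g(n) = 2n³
A

f(n) = n! is O(n!), while g(n) = 2n³ is O(n³).
Since O(n!) grows faster than O(n³), f(n) dominates.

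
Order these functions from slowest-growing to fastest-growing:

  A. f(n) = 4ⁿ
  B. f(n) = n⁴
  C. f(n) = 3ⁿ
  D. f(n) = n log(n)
D < B < C < A

Comparing growth rates:
D = n log(n) is O(n log n)
B = n⁴ is O(n⁴)
C = 3ⁿ is O(3ⁿ)
A = 4ⁿ is O(4ⁿ)

Therefore, the order from slowest to fastest is: D < B < C < A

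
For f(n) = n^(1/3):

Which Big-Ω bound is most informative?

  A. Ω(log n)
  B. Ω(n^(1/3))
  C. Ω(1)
B

f(n) = n^(1/3) is Ω(n^(1/3)).
All listed options are valid Big-Ω bounds (lower bounds),
but Ω(n^(1/3)) is the tightest (largest valid bound).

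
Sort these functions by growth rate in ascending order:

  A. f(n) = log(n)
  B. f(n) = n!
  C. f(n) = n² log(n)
A < C < B

Comparing growth rates:
A = log(n) is O(log n)
C = n² log(n) is O(n² log n)
B = n! is O(n!)

Therefore, the order from slowest to fastest is: A < C < B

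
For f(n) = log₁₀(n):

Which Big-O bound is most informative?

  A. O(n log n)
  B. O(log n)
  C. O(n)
B

f(n) = log₁₀(n) is O(log n).
All listed options are valid Big-O bounds (upper bounds),
but O(log n) is the tightest (smallest valid bound).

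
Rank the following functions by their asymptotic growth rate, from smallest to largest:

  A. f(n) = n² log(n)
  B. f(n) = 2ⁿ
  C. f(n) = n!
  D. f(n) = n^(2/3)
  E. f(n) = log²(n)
E < D < A < B < C

Comparing growth rates:
E = log²(n) is O(log² n)
D = n^(2/3) is O(n^(2/3))
A = n² log(n) is O(n² log n)
B = 2ⁿ is O(2ⁿ)
C = n! is O(n!)

Therefore, the order from slowest to fastest is: E < D < A < B < C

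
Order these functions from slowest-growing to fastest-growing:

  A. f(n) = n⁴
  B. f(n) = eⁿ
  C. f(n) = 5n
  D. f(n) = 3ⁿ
C < A < B < D

Comparing growth rates:
C = 5n is O(n)
A = n⁴ is O(n⁴)
B = eⁿ is O(eⁿ)
D = 3ⁿ is O(3ⁿ)

Therefore, the order from slowest to fastest is: C < A < B < D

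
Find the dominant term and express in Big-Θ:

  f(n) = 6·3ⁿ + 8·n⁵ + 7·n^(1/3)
Θ(3ⁿ)

Order the terms by growth rate: 7·n^(1/3) ≺ 8·n⁵ ≺ 6·3ⁿ.
The fastest-growing term 6·3ⁿ dominates as n → ∞; dropping its constant factor gives Θ(3ⁿ).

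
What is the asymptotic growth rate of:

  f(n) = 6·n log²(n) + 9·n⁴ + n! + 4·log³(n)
Θ(n!)

Order the terms by growth rate: 4·log³(n) ≺ 6·n log²(n) ≺ 9·n⁴ ≺ n!.
The fastest-growing term n! dominates as n → ∞; dropping its constant factor gives Θ(n!).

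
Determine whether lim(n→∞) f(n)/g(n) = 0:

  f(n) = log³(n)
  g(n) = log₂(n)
False

f(n) = log³(n) is O(log³ n), and g(n) = log₂(n) is O(log n).
Since O(log³ n) grows faster than or equal to O(log n), f(n) = o(g(n)) is false.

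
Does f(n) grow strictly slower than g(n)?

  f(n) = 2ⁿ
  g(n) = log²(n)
False

f(n) = 2ⁿ is O(2ⁿ), and g(n) = log²(n) is O(log² n).
Since O(2ⁿ) grows faster than or equal to O(log² n), f(n) = o(g(n)) is false.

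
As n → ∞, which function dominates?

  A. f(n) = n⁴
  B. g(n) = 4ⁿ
B

f(n) = n⁴ is O(n⁴), while g(n) = 4ⁿ is O(4ⁿ).
Since O(4ⁿ) grows faster than O(n⁴), g(n) dominates.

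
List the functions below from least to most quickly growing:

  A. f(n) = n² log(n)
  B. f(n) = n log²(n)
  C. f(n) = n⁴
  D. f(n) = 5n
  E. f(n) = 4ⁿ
D < B < A < C < E

Comparing growth rates:
D = 5n is O(n)
B = n log²(n) is O(n log² n)
A = n² log(n) is O(n² log n)
C = n⁴ is O(n⁴)
E = 4ⁿ is O(4ⁿ)

Therefore, the order from slowest to fastest is: D < B < A < C < E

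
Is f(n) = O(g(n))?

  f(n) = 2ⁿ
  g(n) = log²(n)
False

f(n) = 2ⁿ is O(2ⁿ), and g(n) = log²(n) is O(log² n).
Since O(2ⁿ) grows faster than O(log² n), f(n) = O(g(n)) is false.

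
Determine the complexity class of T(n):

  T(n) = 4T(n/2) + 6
Θ(n²)

Master Theorem: a = 4, b = 2, f(n) = 6.
Compute the critical exponent d = log₂(4) = 2.
Compare f(n) = Θ(1) against n^d:
  k = 0 < d = 2, so f(n) = O(n^(d-ε)) — Case 1.
  The recursion cost dominates: T(n) = Θ(n^d) = Θ(n²).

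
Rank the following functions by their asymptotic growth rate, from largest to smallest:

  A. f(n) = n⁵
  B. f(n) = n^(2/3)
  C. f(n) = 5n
A > C > B

Comparing growth rates:
A = n⁵ is O(n⁵)
C = 5n is O(n)
B = n^(2/3) is O(n^(2/3))

Therefore, the order from fastest to slowest is: A > C > B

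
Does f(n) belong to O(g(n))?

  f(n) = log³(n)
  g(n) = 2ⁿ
True

f(n) = log³(n) is O(log³ n), and g(n) = 2ⁿ is O(2ⁿ).
Since O(log³ n) ⊆ O(2ⁿ) (f grows no faster than g), f(n) = O(g(n)) is true.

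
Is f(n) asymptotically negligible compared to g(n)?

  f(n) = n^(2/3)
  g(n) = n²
True

f(n) = n^(2/3) is O(n^(2/3)), and g(n) = n² is O(n²).
Since O(n^(2/3)) grows strictly slower than O(n²), f(n) = o(g(n)) is true.
This means lim(n→∞) f(n)/g(n) = 0.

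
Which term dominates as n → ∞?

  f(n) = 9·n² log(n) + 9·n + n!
n!

Looking at each term:
  - 9·n² log(n) is O(n² log n)
  - 9·n is O(n)
  - n! is O(n!)

The term n! (O(n!)) grows fastest and dominates all others.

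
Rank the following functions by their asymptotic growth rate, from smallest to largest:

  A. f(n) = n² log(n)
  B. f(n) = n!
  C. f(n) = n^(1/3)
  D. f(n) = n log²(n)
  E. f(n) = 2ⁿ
C < D < A < E < B

Comparing growth rates:
C = n^(1/3) is O(n^(1/3))
D = n log²(n) is O(n log² n)
A = n² log(n) is O(n² log n)
E = 2ⁿ is O(2ⁿ)
B = n! is O(n!)

Therefore, the order from slowest to fastest is: C < D < A < E < B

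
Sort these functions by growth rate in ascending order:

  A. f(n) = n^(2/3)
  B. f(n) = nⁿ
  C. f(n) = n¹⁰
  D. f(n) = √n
D < A < C < B

Comparing growth rates:
D = √n is O(√n)
A = n^(2/3) is O(n^(2/3))
C = n¹⁰ is O(n¹⁰)
B = nⁿ is O(nⁿ)

Therefore, the order from slowest to fastest is: D < A < C < B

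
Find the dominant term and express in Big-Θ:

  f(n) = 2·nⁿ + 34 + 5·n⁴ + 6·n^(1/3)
Θ(nⁿ)

Order the terms by growth rate: 34 ≺ 6·n^(1/3) ≺ 5·n⁴ ≺ 2·nⁿ.
The fastest-growing term 2·nⁿ dominates as n → ∞; dropping its constant factor gives Θ(nⁿ).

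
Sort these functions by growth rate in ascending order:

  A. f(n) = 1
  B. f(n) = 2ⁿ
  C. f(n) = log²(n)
A < C < B

Comparing growth rates:
A = 1 is O(1)
C = log²(n) is O(log² n)
B = 2ⁿ is O(2ⁿ)

Therefore, the order from slowest to fastest is: A < C < B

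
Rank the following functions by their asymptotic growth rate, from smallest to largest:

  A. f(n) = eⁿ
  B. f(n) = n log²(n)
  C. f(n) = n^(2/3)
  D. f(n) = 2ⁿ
C < B < D < A

Comparing growth rates:
C = n^(2/3) is O(n^(2/3))
B = n log²(n) is O(n log² n)
D = 2ⁿ is O(2ⁿ)
A = eⁿ is O(eⁿ)

Therefore, the order from slowest to fastest is: C < B < D < A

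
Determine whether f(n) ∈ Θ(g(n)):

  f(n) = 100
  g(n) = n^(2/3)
False

f(n) = 100 is O(1), and g(n) = n^(2/3) is O(n^(2/3)).
Since they have different growth rates, f(n) = Θ(g(n)) is false.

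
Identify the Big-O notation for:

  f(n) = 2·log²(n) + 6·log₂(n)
O(log² n)

The dominant term in 2·log²(n) + 6·log₂(n) is 2·log²(n), which is Θ(log² n).
Lower-order terms (6·log₂(n)) are asymptotically negligible.
Constants are absorbed, so the tightest bound is O(log² n).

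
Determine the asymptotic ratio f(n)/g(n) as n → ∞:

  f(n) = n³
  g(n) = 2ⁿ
0

Since n³ (O(n³)) grows slower than 2ⁿ (O(2ⁿ)),
the ratio f(n)/g(n) → 0 as n → ∞.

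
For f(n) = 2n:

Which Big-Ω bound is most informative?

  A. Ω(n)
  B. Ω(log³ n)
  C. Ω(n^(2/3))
A

f(n) = 2n is Ω(n).
All listed options are valid Big-Ω bounds (lower bounds),
but Ω(n) is the tightest (largest valid bound).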